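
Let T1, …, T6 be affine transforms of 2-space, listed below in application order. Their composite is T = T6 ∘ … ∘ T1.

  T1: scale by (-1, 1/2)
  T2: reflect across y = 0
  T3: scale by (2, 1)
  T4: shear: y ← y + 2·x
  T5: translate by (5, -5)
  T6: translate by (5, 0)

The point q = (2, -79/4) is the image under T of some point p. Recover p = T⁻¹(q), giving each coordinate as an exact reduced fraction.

p = (4, -5/2)

T1 = [-1 0 0; 0 1/2 0; 0 0 1]
T2·T1 = [-1 0 0; 0 -1/2 0; 0 0 1]
T3·…·T1 = [-2 0 0; 0 -1/2 0; 0 0 1]
T4·…·T1 = [-2 0 0; -4 -1/2 0; 0 0 1]
T5·…·T1 = [-2 0 5; -4 -1/2 -5; 0 0 1]
T6·…·T1 = [-2 0 10; -4 -1/2 -5; 0 0 1]
det M = 1; M⁻¹ = [-1/2 0 5; 4 -2 -50; 0 0 1]
M⁻¹ · (2, -79/4)ᵀ = (4, -5/2)ᵀ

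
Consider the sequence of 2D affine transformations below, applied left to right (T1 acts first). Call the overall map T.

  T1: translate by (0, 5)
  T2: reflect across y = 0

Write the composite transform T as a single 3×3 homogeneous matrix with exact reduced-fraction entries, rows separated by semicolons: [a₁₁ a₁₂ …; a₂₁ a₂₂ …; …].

T = [1 0 0; 0 -1 -5; 0 0 1]

T1 = [1 0 0; 0 1 5; 0 0 1]
T2·T1 = [1 0 0; 0 -1 -5; 0 0 1]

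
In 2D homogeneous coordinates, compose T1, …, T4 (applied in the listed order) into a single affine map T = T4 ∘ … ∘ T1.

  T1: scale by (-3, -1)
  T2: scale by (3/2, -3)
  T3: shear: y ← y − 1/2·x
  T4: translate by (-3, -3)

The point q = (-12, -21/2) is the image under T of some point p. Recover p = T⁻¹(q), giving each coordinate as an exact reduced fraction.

p = (2, -4)

T1 = [-3 0 0; 0 -1 0; 0 0 1]
T2·T1 = [-9/2 0 0; 0 3 0; 0 0 1]
T3·…·T1 = [-9/2 0 0; 9/4 3 0; 0 0 1]
T4·…·T1 = [-9/2 0 -3; 9/4 3 -3; 0 0 1]
det M = -27/2; M⁻¹ = [-2/9 0 -2/3; 1/6 1/3 3/2; 0 0 1]
M⁻¹ · (-12, -21/2)ᵀ = (2, -4)ᵀ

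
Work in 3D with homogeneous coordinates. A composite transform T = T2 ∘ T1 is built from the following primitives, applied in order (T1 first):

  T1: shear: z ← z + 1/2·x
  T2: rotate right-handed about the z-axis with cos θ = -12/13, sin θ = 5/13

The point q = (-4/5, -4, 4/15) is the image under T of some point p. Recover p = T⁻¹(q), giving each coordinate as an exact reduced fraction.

T1 = [1 0 0 0; 0 1 0 0; 1/2 0 1 0; 0 0 0 1]
T2·T1 = [-12/13 -5/13 0 0; 5/13 -12/13 0 0; 1/2 0 1 0; 0 0 0 1]
det M = 1; M⁻¹ = [-12/13 5/13 0 0; -5/13 -12/13 0 0; 6/13 -5/26 1 0; 0 0 0 1]
M⁻¹ · (-4/5, -4, 4/15)ᵀ = (-4/5, 4, 2/3)ᵀ

p = (-4/5, 4, 2/3)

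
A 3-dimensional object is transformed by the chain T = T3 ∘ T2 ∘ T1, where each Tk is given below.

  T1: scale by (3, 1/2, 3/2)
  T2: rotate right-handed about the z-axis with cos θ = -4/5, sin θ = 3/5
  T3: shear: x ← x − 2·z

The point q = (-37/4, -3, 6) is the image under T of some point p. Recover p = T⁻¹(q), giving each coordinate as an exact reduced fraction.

p = (-4/3, 3/2, 4)

T1 = [3 0 0 0; 0 1/2 0 0; 0 0 3/2 0; 0 0 0 1]
T2·T1 = [-12/5 -3/10 0 0; 9/5 -2/5 0 0; 0 0 3/2 0; 0 0 0 1]
T3·…·T1 = [-12/5 -3/10 -3 0; 9/5 -2/5 0 0; 0 0 3/2 0; 0 0 0 1]
det M = 9/4; M⁻¹ = [-4/15 1/5 -8/15 0; -6/5 -8/5 -12/5 0; 0 0 2/3 0; 0 0 0 1]
M⁻¹ · (-37/4, -3, 6)ᵀ = (-4/3, 3/2, 4)ᵀ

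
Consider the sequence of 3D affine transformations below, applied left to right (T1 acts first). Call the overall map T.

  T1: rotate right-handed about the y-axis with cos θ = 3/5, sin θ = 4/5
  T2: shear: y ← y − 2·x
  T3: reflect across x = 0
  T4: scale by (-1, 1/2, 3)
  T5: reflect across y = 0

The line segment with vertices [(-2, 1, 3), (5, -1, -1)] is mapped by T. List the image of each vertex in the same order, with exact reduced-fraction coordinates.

T1 rotate right-handed about the y-axis with cos θ = 3/5, sin θ = 4/5: (-2, 1, 3) → (6/5, 1, 17/5); (5, -1, -1) → (11/5, -1, -23/5)
T2 shear: y ← y − 2·x: (6/5, 1, 17/5) → (6/5, -7/5, 17/5); (11/5, -1, -23/5) → (11/5, -27/5, -23/5)
T3 reflect across x = 0: (6/5, -7/5, 17/5) → (-6/5, -7/5, 17/5); (11/5, -27/5, -23/5) → (-11/5, -27/5, -23/5)
T4 scale by (-1, 1/2, 3): (-6/5, -7/5, 17/5) → (6/5, -7/10, 51/5); (-11/5, -27/5, -23/5) → (11/5, -27/10, -69/5)
T5 reflect across y = 0: (6/5, -7/10, 51/5) → (6/5, 7/10, 51/5); (11/5, -27/10, -69/5) → (11/5, 27/10, -69/5)

image vertices: (6/5, 7/10, 51/5), (11/5, 27/10, -69/5)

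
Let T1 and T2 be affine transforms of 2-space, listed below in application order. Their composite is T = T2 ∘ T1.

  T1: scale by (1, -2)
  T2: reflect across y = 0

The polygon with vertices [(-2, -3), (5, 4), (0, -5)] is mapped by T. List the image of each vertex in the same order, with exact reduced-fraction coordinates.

T1 scale by (1, -2): (-2, -3) → (-2, 6); (5, 4) → (5, -8); (0, -5) → (0, 10)
T2 reflect across y = 0: (-2, 6) → (-2, -6); (5, -8) → (5, 8); (0, 10) → (0, -10)

image vertices: (-2, -6), (5, 8), (0, -10)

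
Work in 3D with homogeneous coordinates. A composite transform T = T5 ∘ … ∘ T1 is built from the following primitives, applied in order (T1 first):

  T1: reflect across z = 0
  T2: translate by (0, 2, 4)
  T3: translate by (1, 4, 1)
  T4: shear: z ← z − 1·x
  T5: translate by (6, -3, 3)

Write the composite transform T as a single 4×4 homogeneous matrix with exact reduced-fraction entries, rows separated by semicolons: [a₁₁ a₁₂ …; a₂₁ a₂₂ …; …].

T1 = [1 0 0 0; 0 1 0 0; 0 0 -1 0; 0 0 0 1]
T2·T1 = [1 0 0 0; 0 1 0 2; 0 0 -1 4; 0 0 0 1]
T3·…·T1 = [1 0 0 1; 0 1 0 6; 0 0 -1 5; 0 0 0 1]
T4·…·T1 = [1 0 0 1; 0 1 0 6; -1 0 -1 4; 0 0 0 1]
T5·…·T1 = [1 0 0 7; 0 1 0 3; -1 0 -1 7; 0 0 0 1]

T = [1 0 0 7; 0 1 0 3; -1 0 -1 7; 0 0 0 1]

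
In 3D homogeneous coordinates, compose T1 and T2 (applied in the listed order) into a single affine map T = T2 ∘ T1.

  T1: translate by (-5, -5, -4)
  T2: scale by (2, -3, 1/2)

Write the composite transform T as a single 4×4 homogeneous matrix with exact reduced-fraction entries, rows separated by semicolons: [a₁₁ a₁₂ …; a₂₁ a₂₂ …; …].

T1 = [1 0 0 -5; 0 1 0 -5; 0 0 1 -4; 0 0 0 1]
T2·T1 = [2 0 0 -10; 0 -3 0 15; 0 0 1/2 -2; 0 0 0 1]

T = [2 0 0 -10; 0 -3 0 15; 0 0 1/2 -2; 0 0 0 1]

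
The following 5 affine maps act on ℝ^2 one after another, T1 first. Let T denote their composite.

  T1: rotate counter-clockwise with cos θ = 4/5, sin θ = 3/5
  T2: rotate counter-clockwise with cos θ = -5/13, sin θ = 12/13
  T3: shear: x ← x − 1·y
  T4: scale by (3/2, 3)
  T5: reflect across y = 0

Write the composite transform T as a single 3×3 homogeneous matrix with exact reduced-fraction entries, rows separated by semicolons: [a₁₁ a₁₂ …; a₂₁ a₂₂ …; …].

T1 = [4/5 -3/5 0; 3/5 4/5 0; 0 0 1]
T2·T1 = [-56/65 -33/65 0; 33/65 -56/65 0; 0 0 1]
T3·…·T1 = [-89/65 23/65 0; 33/65 -56/65 0; 0 0 1]
T4·…·T1 = [-267/130 69/130 0; 99/65 -168/65 0; 0 0 1]
T5·…·T1 = [-267/130 69/130 0; -99/65 168/65 0; 0 0 1]

T = [-267/130 69/130 0; -99/65 168/65 0; 0 0 1]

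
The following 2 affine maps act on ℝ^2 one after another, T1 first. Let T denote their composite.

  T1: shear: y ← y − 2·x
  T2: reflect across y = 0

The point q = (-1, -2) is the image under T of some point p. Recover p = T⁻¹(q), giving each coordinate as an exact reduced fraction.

p = (-1, 0)

T1 = [1 0 0; -2 1 0; 0 0 1]
T2·T1 = [1 0 0; 2 -1 0; 0 0 1]
det M = -1; M⁻¹ = [1 0 0; 2 -1 0; 0 0 1]
M⁻¹ · (-1, -2)ᵀ = (-1, 0)ᵀ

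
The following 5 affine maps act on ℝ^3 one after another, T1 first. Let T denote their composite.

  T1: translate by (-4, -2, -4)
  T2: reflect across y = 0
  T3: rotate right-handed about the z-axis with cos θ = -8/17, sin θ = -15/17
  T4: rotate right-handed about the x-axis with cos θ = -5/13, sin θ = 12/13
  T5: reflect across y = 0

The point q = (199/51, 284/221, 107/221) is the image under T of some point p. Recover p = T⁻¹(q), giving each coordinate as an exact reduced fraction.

T1 = [1 0 0 -4; 0 1 0 -2; 0 0 1 -4; 0 0 0 1]
T2·T1 = [1 0 0 -4; 0 -1 0 2; 0 0 1 -4; 0 0 0 1]
T3·…·T1 = [-8/17 -15/17 0 62/17; -15/17 8/17 0 44/17; 0 0 1 -4; 0 0 0 1]
T4·…·T1 = [-8/17 -15/17 0 62/17; 75/221 -40/221 -12/13 596/221; -180/221 96/221 -5/13 868/221; 0 0 0 1]
T5·…·T1 = [-8/17 -15/17 0 62/17; -75/221 40/221 12/13 -596/221; -180/221 96/221 -5/13 868/221; 0 0 0 1]
det M = 1; M⁻¹ = [-8/17 -75/221 -180/221 4; -15/17 40/221 96/221 2; 0 12/13 -5/13 4; 0 0 0 1]
M⁻¹ · (199/51, 284/221, 107/221)ᵀ = (4/3, -1, 5)ᵀ

p = (4/3, -1, 5)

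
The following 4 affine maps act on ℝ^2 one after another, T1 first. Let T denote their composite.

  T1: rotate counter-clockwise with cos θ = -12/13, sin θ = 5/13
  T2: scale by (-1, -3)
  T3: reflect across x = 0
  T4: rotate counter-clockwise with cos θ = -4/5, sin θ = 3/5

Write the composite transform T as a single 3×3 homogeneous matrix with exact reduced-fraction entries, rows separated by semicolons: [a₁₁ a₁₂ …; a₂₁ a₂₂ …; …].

T1 = [-12/13 -5/13 0; 5/13 -12/13 0; 0 0 1]
T2·T1 = [12/13 5/13 0; -15/13 36/13 0; 0 0 1]
T3·…·T1 = [-12/13 -5/13 0; -15/13 36/13 0; 0 0 1]
T4·…·T1 = [93/65 -88/65 0; 24/65 -159/65 0; 0 0 1]

T = [93/65 -88/65 0; 24/65 -159/65 0; 0 0 1]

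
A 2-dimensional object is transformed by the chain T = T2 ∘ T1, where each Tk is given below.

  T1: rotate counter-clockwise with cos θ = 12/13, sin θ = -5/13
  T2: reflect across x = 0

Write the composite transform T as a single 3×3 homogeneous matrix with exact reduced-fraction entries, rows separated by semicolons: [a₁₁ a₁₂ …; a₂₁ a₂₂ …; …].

T = [-12/13 -5/13 0; -5/13 12/13 0; 0 0 1]

T1 = [12/13 5/13 0; -5/13 12/13 0; 0 0 1]
T2·T1 = [-12/13 -5/13 0; -5/13 12/13 0; 0 0 1]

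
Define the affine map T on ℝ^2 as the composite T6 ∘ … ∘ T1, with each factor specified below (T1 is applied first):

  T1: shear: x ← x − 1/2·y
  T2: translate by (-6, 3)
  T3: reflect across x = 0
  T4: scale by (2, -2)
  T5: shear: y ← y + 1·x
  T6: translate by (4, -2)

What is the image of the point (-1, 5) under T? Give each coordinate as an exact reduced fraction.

T1 shear: x ← x − 1/2·y: (-1, 5) → (-7/2, 5)
T2 translate by (-6, 3): (-7/2, 5) → (-19/2, 8)
T3 reflect across x = 0: (-19/2, 8) → (19/2, 8)
T4 scale by (2, -2): (19/2, 8) → (19, -16)
T5 shear: y ← y + 1·x: (19, -16) → (19, 3)
T6 translate by (4, -2): (19, 3) → (23, 1)

T(p) = (23, 1)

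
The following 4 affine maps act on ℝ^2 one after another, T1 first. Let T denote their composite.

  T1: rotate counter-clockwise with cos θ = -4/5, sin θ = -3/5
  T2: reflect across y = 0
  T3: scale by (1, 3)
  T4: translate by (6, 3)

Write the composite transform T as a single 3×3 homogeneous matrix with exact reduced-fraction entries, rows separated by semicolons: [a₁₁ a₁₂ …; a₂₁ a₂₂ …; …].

T1 = [-4/5 3/5 0; -3/5 -4/5 0; 0 0 1]
T2·T1 = [-4/5 3/5 0; 3/5 4/5 0; 0 0 1]
T3·…·T1 = [-4/5 3/5 0; 9/5 12/5 0; 0 0 1]
T4·…·T1 = [-4/5 3/5 6; 9/5 12/5 3; 0 0 1]

T = [-4/5 3/5 6; 9/5 12/5 3; 0 0 1]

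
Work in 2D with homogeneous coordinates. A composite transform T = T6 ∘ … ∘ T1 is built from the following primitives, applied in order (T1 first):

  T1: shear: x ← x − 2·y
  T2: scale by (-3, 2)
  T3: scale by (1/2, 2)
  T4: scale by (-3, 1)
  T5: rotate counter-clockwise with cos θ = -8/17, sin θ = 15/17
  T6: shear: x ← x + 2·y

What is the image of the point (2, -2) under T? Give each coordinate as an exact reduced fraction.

T(p) = (842/17, 469/17)

T1 shear: x ← x − 2·y: (2, -2) → (6, -2)
T2 scale by (-3, 2): (6, -2) → (-18, -4)
T3 scale by (1/2, 2): (-18, -4) → (-9, -8)
T4 scale by (-3, 1): (-9, -8) → (27, -8)
T5 rotate counter-clockwise with cos θ = -8/17, sin θ = 15/17: (27, -8) → (-96/17, 469/17)
T6 shear: x ← x + 2·y: (-96/17, 469/17) → (842/17, 469/17)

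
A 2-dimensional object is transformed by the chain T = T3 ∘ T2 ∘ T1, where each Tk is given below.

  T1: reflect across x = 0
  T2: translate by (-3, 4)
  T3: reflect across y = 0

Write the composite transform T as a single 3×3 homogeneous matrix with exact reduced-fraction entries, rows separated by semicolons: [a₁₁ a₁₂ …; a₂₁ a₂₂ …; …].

T1 = [-1 0 0; 0 1 0; 0 0 1]
T2·T1 = [-1 0 -3; 0 1 4; 0 0 1]
T3·…·T1 = [-1 0 -3; 0 -1 -4; 0 0 1]

T = [-1 0 -3; 0 -1 -4; 0 0 1]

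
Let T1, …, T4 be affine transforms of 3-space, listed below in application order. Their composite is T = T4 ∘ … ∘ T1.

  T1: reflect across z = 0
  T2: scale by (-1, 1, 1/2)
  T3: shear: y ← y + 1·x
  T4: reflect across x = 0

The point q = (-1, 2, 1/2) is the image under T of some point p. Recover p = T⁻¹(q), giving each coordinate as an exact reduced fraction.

T1 = [1 0 0 0; 0 1 0 0; 0 0 -1 0; 0 0 0 1]
T2·T1 = [-1 0 0 0; 0 1 0 0; 0 0 -1/2 0; 0 0 0 1]
T3·…·T1 = [-1 0 0 0; -1 1 0 0; 0 0 -1/2 0; 0 0 0 1]
T4·…·T1 = [1 0 0 0; -1 1 0 0; 0 0 -1/2 0; 0 0 0 1]
det M = -1/2; M⁻¹ = [1 0 0 0; 1 1 0 0; 0 0 -2 0; 0 0 0 1]
M⁻¹ · (-1, 2, 1/2)ᵀ = (-1, 1, -1)ᵀ

p = (-1, 1, -1)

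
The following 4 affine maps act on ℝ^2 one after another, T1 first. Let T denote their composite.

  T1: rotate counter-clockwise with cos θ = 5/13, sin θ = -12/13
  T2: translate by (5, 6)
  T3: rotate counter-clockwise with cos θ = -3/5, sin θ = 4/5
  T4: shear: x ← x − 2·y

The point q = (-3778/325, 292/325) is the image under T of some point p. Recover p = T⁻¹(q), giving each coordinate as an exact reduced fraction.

T1 = [5/13 12/13 0; -12/13 5/13 0; 0 0 1]
T2·T1 = [5/13 12/13 5; -12/13 5/13 6; 0 0 1]
T3·…·T1 = [33/65 -56/65 -39/5; 56/65 33/65 2/5; 0 0 1]
T4·…·T1 = [-79/65 -122/65 -43/5; 56/65 33/65 2/5; 0 0 1]
det M = 1; M⁻¹ = [33/65 122/65 47/13; -56/65 -79/65 -90/13; 0 0 1]
M⁻¹ · (-3778/325, 292/325)ᵀ = (-3/5, 2)ᵀ

p = (-3/5, 2)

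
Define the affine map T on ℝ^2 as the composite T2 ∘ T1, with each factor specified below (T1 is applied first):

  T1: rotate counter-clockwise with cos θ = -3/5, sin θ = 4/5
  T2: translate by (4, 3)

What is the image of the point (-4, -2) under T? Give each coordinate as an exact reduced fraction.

T1 rotate counter-clockwise with cos θ = -3/5, sin θ = 4/5: (-4, -2) → (4, -2)
T2 translate by (4, 3): (4, -2) → (8, 1)

T(p) = (8, 1)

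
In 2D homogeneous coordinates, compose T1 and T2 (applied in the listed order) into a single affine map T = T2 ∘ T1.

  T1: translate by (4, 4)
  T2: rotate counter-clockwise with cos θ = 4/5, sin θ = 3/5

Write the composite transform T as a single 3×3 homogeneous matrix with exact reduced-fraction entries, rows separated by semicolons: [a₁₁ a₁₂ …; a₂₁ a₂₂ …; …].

T = [4/5 -3/5 4/5; 3/5 4/5 28/5; 0 0 1]

T1 = [1 0 4; 0 1 4; 0 0 1]
T2·T1 = [4/5 -3/5 4/5; 3/5 4/5 28/5; 0 0 1]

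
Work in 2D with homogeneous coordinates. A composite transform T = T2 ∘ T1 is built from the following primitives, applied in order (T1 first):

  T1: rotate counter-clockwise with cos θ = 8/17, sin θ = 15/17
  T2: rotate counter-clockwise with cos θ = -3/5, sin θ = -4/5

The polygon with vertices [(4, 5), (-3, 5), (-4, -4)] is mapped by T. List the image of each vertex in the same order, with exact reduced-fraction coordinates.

image vertices: (529/85, -128/85), (277/85, 411/85), (-452/85, 164/85)

T1 rotate counter-clockwise with cos θ = 8/17, sin θ = 15/17: (4, 5) → (-43/17, 100/17); (-3, 5) → (-99/17, -5/17); (-4, -4) → (28/17, -92/17)
T2 rotate counter-clockwise with cos θ = -3/5, sin θ = -4/5: (-43/17, 100/17) → (529/85, -128/85); (-99/17, -5/17) → (277/85, 411/85); (28/17, -92/17) → (-452/85, 164/85)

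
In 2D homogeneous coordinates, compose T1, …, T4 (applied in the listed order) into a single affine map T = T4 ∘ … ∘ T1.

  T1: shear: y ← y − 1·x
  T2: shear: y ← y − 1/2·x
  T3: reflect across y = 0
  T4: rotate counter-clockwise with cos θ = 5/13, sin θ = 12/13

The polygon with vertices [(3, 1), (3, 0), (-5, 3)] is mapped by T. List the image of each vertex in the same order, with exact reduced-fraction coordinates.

image vertices: (-27/13, 107/26), (-3, 9/2), (101/13, -225/26)

T1 shear: y ← y − 1·x: (3, 1) → (3, -2); (3, 0) → (3, -3); (-5, 3) → (-5, 8)
T2 shear: y ← y − 1/2·x: (3, -2) → (3, -7/2); (3, -3) → (3, -9/2); (-5, 8) → (-5, 21/2)
T3 reflect across y = 0: (3, -7/2) → (3, 7/2); (3, -9/2) → (3, 9/2); (-5, 21/2) → (-5, -21/2)
T4 rotate counter-clockwise with cos θ = 5/13, sin θ = 12/13: (3, 7/2) → (-27/13, 107/26); (3, 9/2) → (-3, 9/2); (-5, -21/2) → (101/13, -225/26)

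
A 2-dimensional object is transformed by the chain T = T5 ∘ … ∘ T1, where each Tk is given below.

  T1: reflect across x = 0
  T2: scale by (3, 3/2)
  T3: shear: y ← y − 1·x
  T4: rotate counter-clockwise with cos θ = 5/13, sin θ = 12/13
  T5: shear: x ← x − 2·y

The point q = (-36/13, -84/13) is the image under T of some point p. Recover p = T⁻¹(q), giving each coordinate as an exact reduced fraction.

p = (4, 0)

T1 = [-1 0 0; 0 1 0; 0 0 1]
T2·T1 = [-3 0 0; 0 3/2 0; 0 0 1]
T3·…·T1 = [-3 0 0; 3 3/2 0; 0 0 1]
T4·…·T1 = [-51/13 -18/13 0; -21/13 15/26 0; 0 0 1]
T5·…·T1 = [-9/13 -33/13 0; -21/13 15/26 0; 0 0 1]
det M = -9/2; M⁻¹ = [-5/39 -22/39 0; -14/39 2/13 0; 0 0 1]
M⁻¹ · (-36/13, -84/13)ᵀ = (4, 0)ᵀ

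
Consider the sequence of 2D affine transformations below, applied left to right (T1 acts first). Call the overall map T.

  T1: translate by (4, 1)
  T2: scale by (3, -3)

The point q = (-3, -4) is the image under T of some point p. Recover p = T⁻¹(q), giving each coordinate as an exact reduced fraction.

T1 = [1 0 4; 0 1 1; 0 0 1]
T2·T1 = [3 0 12; 0 -3 -3; 0 0 1]
det M = -9; M⁻¹ = [1/3 0 -4; 0 -1/3 -1; 0 0 1]
M⁻¹ · (-3, -4)ᵀ = (-5, 1/3)ᵀ

p = (-5, 1/3)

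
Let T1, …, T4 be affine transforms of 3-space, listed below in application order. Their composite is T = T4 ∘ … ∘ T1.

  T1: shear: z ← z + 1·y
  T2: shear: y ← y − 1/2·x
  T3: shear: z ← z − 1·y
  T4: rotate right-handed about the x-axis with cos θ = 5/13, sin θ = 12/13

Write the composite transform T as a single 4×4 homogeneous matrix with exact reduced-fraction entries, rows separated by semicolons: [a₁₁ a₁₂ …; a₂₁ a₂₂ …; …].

T = [1 0 0 0; -17/26 5/13 -12/13 0; -7/26 12/13 5/13 0; 0 0 0 1]

T1 = [1 0 0 0; 0 1 0 0; 0 1 1 0; 0 0 0 1]
T2·T1 = [1 0 0 0; -1/2 1 0 0; 0 1 1 0; 0 0 0 1]
T3·…·T1 = [1 0 0 0; -1/2 1 0 0; 1/2 0 1 0; 0 0 0 1]
T4·…·T1 = [1 0 0 0; -17/26 5/13 -12/13 0; -7/26 12/13 5/13 0; 0 0 0 1]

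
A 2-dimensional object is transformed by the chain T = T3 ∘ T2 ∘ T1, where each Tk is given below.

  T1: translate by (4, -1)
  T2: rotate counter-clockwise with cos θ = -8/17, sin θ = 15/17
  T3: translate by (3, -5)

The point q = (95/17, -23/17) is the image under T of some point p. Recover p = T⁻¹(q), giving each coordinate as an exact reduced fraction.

T1 = [1 0 4; 0 1 -1; 0 0 1]
T2·T1 = [-8/17 -15/17 -1; 15/17 -8/17 4; 0 0 1]
T3·…·T1 = [-8/17 -15/17 2; 15/17 -8/17 -1; 0 0 1]
det M = 1; M⁻¹ = [-8/17 15/17 31/17; -15/17 -8/17 22/17; 0 0 1]
M⁻¹ · (95/17, -23/17)ᵀ = (-2, -3)ᵀ

p = (-2, -3)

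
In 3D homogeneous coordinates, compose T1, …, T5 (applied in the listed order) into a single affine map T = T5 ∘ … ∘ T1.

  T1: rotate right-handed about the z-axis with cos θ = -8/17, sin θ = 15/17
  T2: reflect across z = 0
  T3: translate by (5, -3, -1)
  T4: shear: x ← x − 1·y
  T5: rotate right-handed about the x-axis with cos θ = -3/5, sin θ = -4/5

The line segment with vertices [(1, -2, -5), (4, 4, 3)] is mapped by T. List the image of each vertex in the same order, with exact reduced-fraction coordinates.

image vertices: (127/17, 332/85, -124/85), (16/17, -203/85, 296/85)

T1 rotate right-handed about the z-axis with cos θ = -8/17, sin θ = 15/17: (1, -2, -5) → (22/17, 31/17, -5); (4, 4, 3) → (-92/17, 28/17, 3)
T2 reflect across z = 0: (22/17, 31/17, -5) → (22/17, 31/17, 5); (-92/17, 28/17, 3) → (-92/17, 28/17, -3)
T3 translate by (5, -3, -1): (22/17, 31/17, 5) → (107/17, -20/17, 4); (-92/17, 28/17, -3) → (-7/17, -23/17, -4)
T4 shear: x ← x − 1·y: (107/17, -20/17, 4) → (127/17, -20/17, 4); (-7/17, -23/17, -4) → (16/17, -23/17, -4)
T5 rotate right-handed about the x-axis with cos θ = -3/5, sin θ = -4/5: (127/17, -20/17, 4) → (127/17, 332/85, -124/85); (16/17, -23/17, -4) → (16/17, -203/85, 296/85)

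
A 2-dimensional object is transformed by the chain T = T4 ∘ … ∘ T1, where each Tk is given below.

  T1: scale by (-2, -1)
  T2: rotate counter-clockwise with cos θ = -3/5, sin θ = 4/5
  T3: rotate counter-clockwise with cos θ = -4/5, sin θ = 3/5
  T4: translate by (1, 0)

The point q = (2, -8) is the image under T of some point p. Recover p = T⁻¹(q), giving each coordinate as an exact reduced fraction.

p = (-4, -1)

T1 = [-2 0 0; 0 -1 0; 0 0 1]
T2·T1 = [6/5 4/5 0; -8/5 3/5 0; 0 0 1]
T3·…·T1 = [0 -1 0; 2 0 0; 0 0 1]
T4·…·T1 = [0 -1 1; 2 0 0; 0 0 1]
det M = 2; M⁻¹ = [0 1/2 0; -1 0 1; 0 0 1]
M⁻¹ · (2, -8)ᵀ = (-4, -1)ᵀ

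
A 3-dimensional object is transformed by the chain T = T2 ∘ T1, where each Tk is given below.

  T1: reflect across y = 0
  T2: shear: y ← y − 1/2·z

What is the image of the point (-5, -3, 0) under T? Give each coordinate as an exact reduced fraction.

T(p) = (-5, 3, 0)

T1 reflect across y = 0: (-5, -3, 0) → (-5, 3, 0)
T2 shear: y ← y − 1/2·z: (-5, 3, 0) → (-5, 3, 0)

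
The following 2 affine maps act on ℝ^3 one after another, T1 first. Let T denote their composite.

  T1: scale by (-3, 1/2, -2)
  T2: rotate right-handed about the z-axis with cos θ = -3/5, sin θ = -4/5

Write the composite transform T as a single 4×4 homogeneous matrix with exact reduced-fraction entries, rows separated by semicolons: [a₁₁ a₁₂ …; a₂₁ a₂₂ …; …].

T1 = [-3 0 0 0; 0 1/2 0 0; 0 0 -2 0; 0 0 0 1]
T2·T1 = [9/5 2/5 0 0; 12/5 -3/10 0 0; 0 0 -2 0; 0 0 0 1]

T = [9/5 2/5 0 0; 12/5 -3/10 0 0; 0 0 -2 0; 0 0 0 1]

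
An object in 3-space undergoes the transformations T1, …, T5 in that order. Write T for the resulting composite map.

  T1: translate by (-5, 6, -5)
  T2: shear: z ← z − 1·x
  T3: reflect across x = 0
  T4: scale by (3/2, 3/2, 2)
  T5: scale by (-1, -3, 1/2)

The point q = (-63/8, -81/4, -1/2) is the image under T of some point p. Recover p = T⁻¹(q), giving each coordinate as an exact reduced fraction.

p = (-1/4, -3/2, -3/4)

T1 = [1 0 0 -5; 0 1 0 6; 0 0 1 -5; 0 0 0 1]
T2·T1 = [1 0 0 -5; 0 1 0 6; -1 0 1 0; 0 0 0 1]
T3·…·T1 = [-1 0 0 5; 0 1 0 6; -1 0 1 0; 0 0 0 1]
T4·…·T1 = [-3/2 0 0 15/2; 0 3/2 0 9; -2 0 2 0; 0 0 0 1]
T5·…·T1 = [3/2 0 0 -15/2; 0 -9/2 0 -27; -1 0 1 0; 0 0 0 1]
det M = -27/4; M⁻¹ = [2/3 0 0 5; 0 -2/9 0 -6; 2/3 0 1 5; 0 0 0 1]
M⁻¹ · (-63/8, -81/4, -1/2)ᵀ = (-1/4, -3/2, -3/4)ᵀ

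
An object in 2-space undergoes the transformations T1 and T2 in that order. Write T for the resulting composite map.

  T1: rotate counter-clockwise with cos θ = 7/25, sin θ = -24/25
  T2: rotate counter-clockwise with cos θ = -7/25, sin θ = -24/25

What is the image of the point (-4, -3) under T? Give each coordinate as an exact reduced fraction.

T(p) = (4, 3)

T1 rotate counter-clockwise with cos θ = 7/25, sin θ = -24/25: (-4, -3) → (-4, 3)
T2 rotate counter-clockwise with cos θ = -7/25, sin θ = -24/25: (-4, 3) → (4, 3)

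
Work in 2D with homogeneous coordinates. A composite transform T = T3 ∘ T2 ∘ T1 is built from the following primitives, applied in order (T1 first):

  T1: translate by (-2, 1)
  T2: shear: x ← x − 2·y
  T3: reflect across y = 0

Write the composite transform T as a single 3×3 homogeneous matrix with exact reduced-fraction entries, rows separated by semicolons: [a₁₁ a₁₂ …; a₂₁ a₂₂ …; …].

T = [1 -2 -4; 0 -1 -1; 0 0 1]

T1 = [1 0 -2; 0 1 1; 0 0 1]
T2·T1 = [1 -2 -4; 0 1 1; 0 0 1]
T3·…·T1 = [1 -2 -4; 0 -1 -1; 0 0 1]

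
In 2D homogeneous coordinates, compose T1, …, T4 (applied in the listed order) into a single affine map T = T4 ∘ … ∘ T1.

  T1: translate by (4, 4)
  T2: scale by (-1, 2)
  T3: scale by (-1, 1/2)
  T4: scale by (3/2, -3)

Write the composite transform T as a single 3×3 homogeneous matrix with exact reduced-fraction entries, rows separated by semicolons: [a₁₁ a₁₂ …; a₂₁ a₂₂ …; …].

T = [3/2 0 6; 0 -3 -12; 0 0 1]

T1 = [1 0 4; 0 1 4; 0 0 1]
T2·T1 = [-1 0 -4; 0 2 8; 0 0 1]
T3·…·T1 = [1 0 4; 0 1 4; 0 0 1]
T4·…·T1 = [3/2 0 6; 0 -3 -12; 0 0 1]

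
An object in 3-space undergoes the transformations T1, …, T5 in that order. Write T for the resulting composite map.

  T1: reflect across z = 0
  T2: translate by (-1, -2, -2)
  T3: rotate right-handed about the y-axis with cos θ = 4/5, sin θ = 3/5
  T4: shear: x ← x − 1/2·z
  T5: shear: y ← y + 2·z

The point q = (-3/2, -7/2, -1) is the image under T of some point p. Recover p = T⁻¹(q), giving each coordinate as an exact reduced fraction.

p = (0, 1/2, 0)

T1 = [1 0 0 0; 0 1 0 0; 0 0 -1 0; 0 0 0 1]
T2·T1 = [1 0 0 -1; 0 1 0 -2; 0 0 -1 -2; 0 0 0 1]
T3·…·T1 = [4/5 0 -3/5 -2; 0 1 0 -2; -3/5 0 -4/5 -1; 0 0 0 1]
T4·…·T1 = [11/10 0 -1/5 -3/2; 0 1 0 -2; -3/5 0 -4/5 -1; 0 0 0 1]
T5·…·T1 = [11/10 0 -1/5 -3/2; -6/5 1 -8/5 -4; -3/5 0 -4/5 -1; 0 0 0 1]
det M = -1; M⁻¹ = [4/5 0 -1/5 1; 0 1 -2 2; -3/5 0 -11/10 -2; 0 0 0 1]
M⁻¹ · (-3/2, -7/2, -1)ᵀ = (0, 1/2, 0)ᵀ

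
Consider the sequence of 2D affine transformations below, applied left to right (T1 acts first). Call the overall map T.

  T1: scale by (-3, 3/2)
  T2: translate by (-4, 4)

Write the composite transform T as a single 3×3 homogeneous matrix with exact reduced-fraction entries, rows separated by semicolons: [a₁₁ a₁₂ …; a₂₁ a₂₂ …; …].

T1 = [-3 0 0; 0 3/2 0; 0 0 1]
T2·T1 = [-3 0 -4; 0 3/2 4; 0 0 1]

T = [-3 0 -4; 0 3/2 4; 0 0 1]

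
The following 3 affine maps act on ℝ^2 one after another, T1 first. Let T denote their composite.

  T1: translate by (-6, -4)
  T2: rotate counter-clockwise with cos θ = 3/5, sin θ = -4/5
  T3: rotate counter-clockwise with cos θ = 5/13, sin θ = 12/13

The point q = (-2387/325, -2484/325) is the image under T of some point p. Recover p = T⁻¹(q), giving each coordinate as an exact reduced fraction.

p = (-3, -8/5)

T1 = [1 0 -6; 0 1 -4; 0 0 1]
T2·T1 = [3/5 4/5 -34/5; -4/5 3/5 12/5; 0 0 1]
T3·…·T1 = [63/65 -16/65 -314/65; 16/65 63/65 -348/65; 0 0 1]
det M = 1; M⁻¹ = [63/65 16/65 6; -16/65 63/65 4; 0 0 1]
M⁻¹ · (-2387/325, -2484/325)ᵀ = (-3, -8/5)ᵀ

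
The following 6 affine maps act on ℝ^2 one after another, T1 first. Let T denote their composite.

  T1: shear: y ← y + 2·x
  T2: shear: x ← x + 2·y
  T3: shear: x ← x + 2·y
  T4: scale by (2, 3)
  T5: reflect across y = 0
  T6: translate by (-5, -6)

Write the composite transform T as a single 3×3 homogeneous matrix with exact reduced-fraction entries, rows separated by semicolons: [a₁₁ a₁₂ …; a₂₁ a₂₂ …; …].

T1 = [1 0 0; 2 1 0; 0 0 1]
T2·T1 = [5 2 0; 2 1 0; 0 0 1]
T3·…·T1 = [9 4 0; 2 1 0; 0 0 1]
T4·…·T1 = [18 8 0; 6 3 0; 0 0 1]
T5·…·T1 = [18 8 0; -6 -3 0; 0 0 1]
T6·…·T1 = [18 8 -5; -6 -3 -6; 0 0 1]

T = [18 8 -5; -6 -3 -6; 0 0 1]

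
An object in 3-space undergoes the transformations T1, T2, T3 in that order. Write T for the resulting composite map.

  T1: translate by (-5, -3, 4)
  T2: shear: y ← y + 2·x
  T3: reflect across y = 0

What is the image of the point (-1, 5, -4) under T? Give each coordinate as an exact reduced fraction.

T(p) = (-6, 10, 0)

T1 translate by (-5, -3, 4): (-1, 5, -4) → (-6, 2, 0)
T2 shear: y ← y + 2·x: (-6, 2, 0) → (-6, -10, 0)
T3 reflect across y = 0: (-6, -10, 0) → (-6, 10, 0)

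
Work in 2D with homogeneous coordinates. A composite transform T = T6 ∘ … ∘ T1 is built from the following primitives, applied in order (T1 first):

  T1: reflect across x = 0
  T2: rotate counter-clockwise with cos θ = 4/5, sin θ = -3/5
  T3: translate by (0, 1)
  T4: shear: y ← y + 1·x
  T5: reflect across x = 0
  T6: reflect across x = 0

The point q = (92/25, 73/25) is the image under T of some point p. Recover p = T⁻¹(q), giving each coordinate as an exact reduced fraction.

T1 = [-1 0 0; 0 1 0; 0 0 1]
T2·T1 = [-4/5 3/5 0; 3/5 4/5 0; 0 0 1]
T3·…·T1 = [-4/5 3/5 0; 3/5 4/5 1; 0 0 1]
T4·…·T1 = [-4/5 3/5 0; -1/5 7/5 1; 0 0 1]
T5·…·T1 = [4/5 -3/5 0; -1/5 7/5 1; 0 0 1]
T6·…·T1 = [-4/5 3/5 0; -1/5 7/5 1; 0 0 1]
det M = -1; M⁻¹ = [-7/5 3/5 -3/5; -1/5 4/5 -4/5; 0 0 1]
M⁻¹ · (92/25, 73/25)ᵀ = (-4, 4/5)ᵀ

p = (-4, 4/5)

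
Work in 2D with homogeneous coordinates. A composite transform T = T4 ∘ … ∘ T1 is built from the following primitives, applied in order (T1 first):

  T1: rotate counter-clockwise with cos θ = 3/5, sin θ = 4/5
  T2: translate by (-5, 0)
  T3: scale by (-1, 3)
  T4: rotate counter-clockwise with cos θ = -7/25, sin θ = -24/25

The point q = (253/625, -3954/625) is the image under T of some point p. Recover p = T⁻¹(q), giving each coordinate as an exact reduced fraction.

T1 = [3/5 -4/5 0; 4/5 3/5 0; 0 0 1]
T2·T1 = [3/5 -4/5 -5; 4/5 3/5 0; 0 0 1]
T3·…·T1 = [-3/5 4/5 5; 12/5 9/5 0; 0 0 1]
T4·…·T1 = [309/125 188/125 -7/5; -12/125 -159/125 -24/5; 0 0 1]
det M = -3; M⁻¹ = [53/125 188/375 3; -4/125 -103/125 -4; 0 0 1]
M⁻¹ · (253/625, -3954/625)ᵀ = (0, 6/5)ᵀ

p = (0, 6/5)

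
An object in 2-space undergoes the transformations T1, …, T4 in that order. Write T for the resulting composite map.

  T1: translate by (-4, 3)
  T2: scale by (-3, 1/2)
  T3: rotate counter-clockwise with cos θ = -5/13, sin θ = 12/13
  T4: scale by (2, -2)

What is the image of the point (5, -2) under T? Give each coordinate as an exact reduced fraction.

T1 translate by (-4, 3): (5, -2) → (1, 1)
T2 scale by (-3, 1/2): (1, 1) → (-3, 1/2)
T3 rotate counter-clockwise with cos θ = -5/13, sin θ = 12/13: (-3, 1/2) → (9/13, -77/26)
T4 scale by (2, -2): (9/13, -77/26) → (18/13, 77/13)

T(p) = (18/13, 77/13)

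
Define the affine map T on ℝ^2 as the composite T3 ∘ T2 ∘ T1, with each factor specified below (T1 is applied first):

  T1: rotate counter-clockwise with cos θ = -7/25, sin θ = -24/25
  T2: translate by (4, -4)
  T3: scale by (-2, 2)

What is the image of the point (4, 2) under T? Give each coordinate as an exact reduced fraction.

T1 rotate counter-clockwise with cos θ = -7/25, sin θ = -24/25: (4, 2) → (4/5, -22/5)
T2 translate by (4, -4): (4/5, -22/5) → (24/5, -42/5)
T3 scale by (-2, 2): (24/5, -42/5) → (-48/5, -84/5)

T(p) = (-48/5, -84/5)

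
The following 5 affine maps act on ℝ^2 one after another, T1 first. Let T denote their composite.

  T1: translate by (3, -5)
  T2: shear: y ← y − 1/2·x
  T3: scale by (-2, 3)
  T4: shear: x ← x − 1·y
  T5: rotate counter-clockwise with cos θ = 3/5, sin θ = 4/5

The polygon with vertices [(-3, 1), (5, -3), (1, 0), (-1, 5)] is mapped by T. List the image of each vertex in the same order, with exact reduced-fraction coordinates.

T1 translate by (3, -5): (-3, 1) → (0, -4); (5, -3) → (8, -8); (1, 0) → (4, -5); (-1, 5) → (2, 0)
T2 shear: y ← y − 1/2·x: (0, -4) → (0, -4); (8, -8) → (8, -12); (4, -5) → (4, -7); (2, 0) → (2, -1)
T3 scale by (-2, 3): (0, -4) → (0, -12); (8, -12) → (-16, -36); (4, -7) → (-8, -21); (2, -1) → (-4, -3)
T4 shear: x ← x − 1·y: (0, -12) → (12, -12); (-16, -36) → (20, -36); (-8, -21) → (13, -21); (-4, -3) → (-1, -3)
T5 rotate counter-clockwise with cos θ = 3/5, sin θ = 4/5: (12, -12) → (84/5, 12/5); (20, -36) → (204/5, -28/5); (13, -21) → (123/5, -11/5); (-1, -3) → (9/5, -13/5)

image vertices: (84/5, 12/5), (204/5, -28/5), (123/5, -11/5), (9/5, -13/5)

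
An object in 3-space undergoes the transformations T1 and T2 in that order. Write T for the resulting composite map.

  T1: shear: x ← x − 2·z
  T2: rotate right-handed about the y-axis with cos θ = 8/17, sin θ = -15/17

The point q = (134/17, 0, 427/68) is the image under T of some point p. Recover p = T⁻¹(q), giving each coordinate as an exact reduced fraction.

p = (5/4, 0, -4)

T1 = [1 0 -2 0; 0 1 0 0; 0 0 1 0; 0 0 0 1]
T2·T1 = [8/17 0 -31/17 0; 0 1 0 0; 15/17 0 -22/17 0; 0 0 0 1]
det M = 1; M⁻¹ = [-22/17 0 31/17 0; 0 1 0 0; -15/17 0 8/17 0; 0 0 0 1]
M⁻¹ · (134/17, 0, 427/68)ᵀ = (5/4, 0, -4)ᵀ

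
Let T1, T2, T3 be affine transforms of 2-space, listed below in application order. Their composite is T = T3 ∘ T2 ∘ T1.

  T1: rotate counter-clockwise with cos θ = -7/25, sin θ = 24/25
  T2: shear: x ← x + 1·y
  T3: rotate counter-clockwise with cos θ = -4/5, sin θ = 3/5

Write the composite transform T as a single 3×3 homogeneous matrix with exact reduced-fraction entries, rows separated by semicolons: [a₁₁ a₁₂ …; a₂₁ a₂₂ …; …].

T1 = [-7/25 -24/25 0; 24/25 -7/25 0; 0 0 1]
T2·T1 = [17/25 -31/25 0; 24/25 -7/25 0; 0 0 1]
T3·…·T1 = [-28/25 29/25 0; -9/25 -13/25 0; 0 0 1]

T = [-28/25 29/25 0; -9/25 -13/25 0; 0 0 1]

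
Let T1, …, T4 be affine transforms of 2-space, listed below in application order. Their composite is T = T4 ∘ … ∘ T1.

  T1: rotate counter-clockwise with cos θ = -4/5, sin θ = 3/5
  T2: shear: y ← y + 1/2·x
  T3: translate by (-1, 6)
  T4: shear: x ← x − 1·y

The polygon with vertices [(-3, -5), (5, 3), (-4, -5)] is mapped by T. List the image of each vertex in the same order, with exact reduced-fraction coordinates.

image vertices: (-13/2, 109/10), (-21/2, 37/10), (-11/2, 107/10)

T1 rotate counter-clockwise with cos θ = -4/5, sin θ = 3/5: (-3, -5) → (27/5, 11/5); (5, 3) → (-29/5, 3/5); (-4, -5) → (31/5, 8/5)
T2 shear: y ← y + 1/2·x: (27/5, 11/5) → (27/5, 49/10); (-29/5, 3/5) → (-29/5, -23/10); (31/5, 8/5) → (31/5, 47/10)
T3 translate by (-1, 6): (27/5, 49/10) → (22/5, 109/10); (-29/5, -23/10) → (-34/5, 37/10); (31/5, 47/10) → (26/5, 107/10)
T4 shear: x ← x − 1·y: (22/5, 109/10) → (-13/2, 109/10); (-34/5, 37/10) → (-21/2, 37/10); (26/5, 107/10) → (-11/2, 107/10)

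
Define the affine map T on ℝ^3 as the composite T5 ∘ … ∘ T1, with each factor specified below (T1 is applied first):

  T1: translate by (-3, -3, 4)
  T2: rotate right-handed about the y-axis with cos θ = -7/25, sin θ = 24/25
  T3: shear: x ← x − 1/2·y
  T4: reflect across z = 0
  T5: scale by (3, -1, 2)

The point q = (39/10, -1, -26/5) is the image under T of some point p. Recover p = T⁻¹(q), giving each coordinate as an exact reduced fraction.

p = (0, 4, -3)

T1 = [1 0 0 -3; 0 1 0 -3; 0 0 1 4; 0 0 0 1]
T2·T1 = [-7/25 0 24/25 117/25; 0 1 0 -3; -24/25 0 -7/25 44/25; 0 0 0 1]
T3·…·T1 = [-7/25 -1/2 24/25 309/50; 0 1 0 -3; -24/25 0 -7/25 44/25; 0 0 0 1]
T4·…·T1 = [-7/25 -1/2 24/25 309/50; 0 1 0 -3; 24/25 0 7/25 -44/25; 0 0 0 1]
T5·…·T1 = [-21/25 -3/2 72/25 927/50; 0 -1 0 3; 48/25 0 14/25 -88/25; 0 0 0 1]
det M = 6; M⁻¹ = [-7/75 7/50 12/25 3; 0 -1 0 3; 8/25 -12/25 7/50 -4; 0 0 0 1]
M⁻¹ · (39/10, -1, -26/5)ᵀ = (0, 4, -3)ᵀ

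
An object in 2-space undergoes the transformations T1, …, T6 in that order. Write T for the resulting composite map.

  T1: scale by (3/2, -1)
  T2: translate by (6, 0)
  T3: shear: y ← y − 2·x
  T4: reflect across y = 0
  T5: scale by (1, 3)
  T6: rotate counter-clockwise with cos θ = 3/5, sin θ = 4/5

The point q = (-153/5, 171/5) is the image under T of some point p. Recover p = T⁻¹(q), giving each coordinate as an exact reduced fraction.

p = (2, -3)

T1 = [3/2 0 0; 0 -1 0; 0 0 1]
T2·T1 = [3/2 0 6; 0 -1 0; 0 0 1]
T3·…·T1 = [3/2 0 6; -3 -1 -12; 0 0 1]
T4·…·T1 = [3/2 0 6; 3 1 12; 0 0 1]
T5·…·T1 = [3/2 0 6; 9 3 36; 0 0 1]
T6·…·T1 = [-63/10 -12/5 -126/5; 33/5 9/5 132/5; 0 0 1]
det M = 9/2; M⁻¹ = [2/5 8/15 -4; -22/15 -7/5 0; 0 0 1]
M⁻¹ · (-153/5, 171/5)ᵀ = (2, -3)ᵀ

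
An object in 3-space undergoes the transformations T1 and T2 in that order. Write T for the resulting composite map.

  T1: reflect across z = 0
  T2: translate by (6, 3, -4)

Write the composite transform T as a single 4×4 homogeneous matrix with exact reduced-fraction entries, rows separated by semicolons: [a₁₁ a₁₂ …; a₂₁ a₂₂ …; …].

T = [1 0 0 6; 0 1 0 3; 0 0 -1 -4; 0 0 0 1]

T1 = [1 0 0 0; 0 1 0 0; 0 0 -1 0; 0 0 0 1]
T2·T1 = [1 0 0 6; 0 1 0 3; 0 0 -1 -4; 0 0 0 1]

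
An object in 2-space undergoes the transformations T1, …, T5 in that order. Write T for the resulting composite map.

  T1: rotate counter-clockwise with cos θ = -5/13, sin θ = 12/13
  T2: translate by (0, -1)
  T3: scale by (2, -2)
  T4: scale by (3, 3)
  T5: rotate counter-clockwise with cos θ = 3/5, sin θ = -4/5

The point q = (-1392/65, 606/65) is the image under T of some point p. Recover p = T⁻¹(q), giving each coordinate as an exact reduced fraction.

p = (4, 2)

T1 = [-5/13 -12/13 0; 12/13 -5/13 0; 0 0 1]
T2·T1 = [-5/13 -12/13 0; 12/13 -5/13 -1; 0 0 1]
T3·…·T1 = [-10/13 -24/13 0; -24/13 10/13 2; 0 0 1]
T4·…·T1 = [-30/13 -72/13 0; -72/13 30/13 6; 0 0 1]
T5·…·T1 = [-378/65 -96/65 24/5; -96/65 378/65 18/5; 0 0 1]
det M = -36; M⁻¹ = [-21/130 -8/195 12/13; -8/195 21/130 -5/13; 0 0 1]
M⁻¹ · (-1392/65, 606/65)ᵀ = (4, 2)ᵀ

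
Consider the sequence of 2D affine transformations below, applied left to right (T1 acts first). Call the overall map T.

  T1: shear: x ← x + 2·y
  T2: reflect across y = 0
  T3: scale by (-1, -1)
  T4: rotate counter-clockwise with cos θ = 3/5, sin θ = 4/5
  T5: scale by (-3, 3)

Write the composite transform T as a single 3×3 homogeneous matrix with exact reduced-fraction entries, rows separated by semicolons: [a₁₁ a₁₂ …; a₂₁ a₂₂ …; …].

T = [9/5 6 0; -12/5 -3 0; 0 0 1]

T1 = [1 2 0; 0 1 0; 0 0 1]
T2·T1 = [1 2 0; 0 -1 0; 0 0 1]
T3·…·T1 = [-1 -2 0; 0 1 0; 0 0 1]
T4·…·T1 = [-3/5 -2 0; -4/5 -1 0; 0 0 1]
T5·…·T1 = [9/5 6 0; -12/5 -3 0; 0 0 1]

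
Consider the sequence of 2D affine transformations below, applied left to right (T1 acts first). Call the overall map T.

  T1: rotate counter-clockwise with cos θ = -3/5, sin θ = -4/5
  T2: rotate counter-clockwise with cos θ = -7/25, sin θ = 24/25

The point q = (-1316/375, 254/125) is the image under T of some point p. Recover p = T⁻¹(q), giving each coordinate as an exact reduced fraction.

p = (-4, 2/3)

T1 = [-3/5 4/5 0; -4/5 -3/5 0; 0 0 1]
T2·T1 = [117/125 44/125 0; -44/125 117/125 0; 0 0 1]
det M = 1; M⁻¹ = [117/125 -44/125 0; 44/125 117/125 0; 0 0 1]
M⁻¹ · (-1316/375, 254/125)ᵀ = (-4, 2/3)ᵀ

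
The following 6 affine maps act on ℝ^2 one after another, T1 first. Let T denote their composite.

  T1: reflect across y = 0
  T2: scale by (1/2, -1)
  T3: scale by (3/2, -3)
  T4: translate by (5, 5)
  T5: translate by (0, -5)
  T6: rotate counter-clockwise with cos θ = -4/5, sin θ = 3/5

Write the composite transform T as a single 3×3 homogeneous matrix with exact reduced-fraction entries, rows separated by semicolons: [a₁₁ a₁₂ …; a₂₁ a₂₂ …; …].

T = [-3/5 9/5 -4; 9/20 12/5 3; 0 0 1]

T1 = [1 0 0; 0 -1 0; 0 0 1]
T2·T1 = [1/2 0 0; 0 1 0; 0 0 1]
T3·…·T1 = [3/4 0 0; 0 -3 0; 0 0 1]
T4·…·T1 = [3/4 0 5; 0 -3 5; 0 0 1]
T5·…·T1 = [3/4 0 5; 0 -3 0; 0 0 1]
T6·…·T1 = [-3/5 9/5 -4; 9/20 12/5 3; 0 0 1]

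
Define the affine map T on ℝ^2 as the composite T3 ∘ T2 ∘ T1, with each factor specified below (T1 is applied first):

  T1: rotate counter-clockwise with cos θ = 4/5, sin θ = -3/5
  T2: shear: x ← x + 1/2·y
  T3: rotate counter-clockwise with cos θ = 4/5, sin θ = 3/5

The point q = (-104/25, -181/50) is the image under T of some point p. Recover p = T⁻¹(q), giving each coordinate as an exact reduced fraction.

p = (-4, -7/2)

T1 = [4/5 3/5 0; -3/5 4/5 0; 0 0 1]
T2·T1 = [1/2 1 0; -3/5 4/5 0; 0 0 1]
T3·…·T1 = [19/25 8/25 0; -9/50 31/25 0; 0 0 1]
det M = 1; M⁻¹ = [31/25 -8/25 0; 9/50 19/25 0; 0 0 1]
M⁻¹ · (-104/25, -181/50)ᵀ = (-4, -7/2)ᵀ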